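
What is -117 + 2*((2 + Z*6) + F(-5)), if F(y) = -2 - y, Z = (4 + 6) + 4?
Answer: 61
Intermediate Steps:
Z = 14 (Z = 10 + 4 = 14)
-117 + 2*((2 + Z*6) + F(-5)) = -117 + 2*((2 + 14*6) + (-2 - 1*(-5))) = -117 + 2*((2 + 84) + (-2 + 5)) = -117 + 2*(86 + 3) = -117 + 2*89 = -117 + 178 = 61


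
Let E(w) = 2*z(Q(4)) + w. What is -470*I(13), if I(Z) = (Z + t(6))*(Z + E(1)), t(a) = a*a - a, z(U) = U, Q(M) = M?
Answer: -444620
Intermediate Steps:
E(w) = 8 + w (E(w) = 2*4 + w = 8 + w)
t(a) = a**2 - a
I(Z) = (9 + Z)*(30 + Z) (I(Z) = (Z + 6*(-1 + 6))*(Z + (8 + 1)) = (Z + 6*5)*(Z + 9) = (Z + 30)*(9 + Z) = (30 + Z)*(9 + Z) = (9 + Z)*(30 + Z))
-470*I(13) = -470*(270 + 13**2 + 39*13) = -470*(270 + 169 + 507) = -470*946 = -444620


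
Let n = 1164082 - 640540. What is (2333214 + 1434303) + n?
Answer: 4291059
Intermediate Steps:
n = 523542
(2333214 + 1434303) + n = (2333214 + 1434303) + 523542 = 3767517 + 523542 = 4291059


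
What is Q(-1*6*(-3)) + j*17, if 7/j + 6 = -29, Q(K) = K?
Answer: 73/5 ≈ 14.600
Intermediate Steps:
j = -⅕ (j = 7/(-6 - 29) = 7/(-35) = 7*(-1/35) = -⅕ ≈ -0.20000)
Q(-1*6*(-3)) + j*17 = -1*6*(-3) - ⅕*17 = -6*(-3) - 17/5 = 18 - 17/5 = 73/5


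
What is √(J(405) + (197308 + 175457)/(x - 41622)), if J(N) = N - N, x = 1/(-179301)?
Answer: 3*I*√55421846015220344455/7462866223 ≈ 2.9927*I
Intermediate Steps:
x = -1/179301 ≈ -5.5772e-6
J(N) = 0
√(J(405) + (197308 + 175457)/(x - 41622)) = √(0 + (197308 + 175457)/(-1/179301 - 41622)) = √(0 + 372765/(-7462866223/179301)) = √(0 + 372765*(-179301/7462866223)) = √(0 - 66837137265/7462866223) = √(-66837137265/7462866223) = 3*I*√55421846015220344455/7462866223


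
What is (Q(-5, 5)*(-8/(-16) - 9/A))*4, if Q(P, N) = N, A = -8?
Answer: 65/2 ≈ 32.500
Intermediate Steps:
(Q(-5, 5)*(-8/(-16) - 9/A))*4 = (5*(-8/(-16) - 9/(-8)))*4 = (5*(-8*(-1/16) - 9*(-⅛)))*4 = (5*(½ + 9/8))*4 = (5*(13/8))*4 = (65/8)*4 = 65/2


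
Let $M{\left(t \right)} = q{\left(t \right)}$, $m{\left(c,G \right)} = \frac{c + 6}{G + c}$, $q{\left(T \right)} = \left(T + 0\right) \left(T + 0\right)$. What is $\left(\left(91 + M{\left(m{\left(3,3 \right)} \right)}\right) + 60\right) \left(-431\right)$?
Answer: $- \frac{264203}{4} \approx -66051.0$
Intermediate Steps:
$q{\left(T \right)} = T^{2}$ ($q{\left(T \right)} = T T = T^{2}$)
$m{\left(c,G \right)} = \frac{6 + c}{G + c}$
$M{\left(t \right)} = t^{2}$
$\left(\left(91 + M{\left(m{\left(3,3 \right)} \right)}\right) + 60\right) \left(-431\right) = \left(\left(91 + \left(\frac{6 + 3}{3 + 3}\right)^{2}\right) + 60\right) \left(-431\right) = \left(\left(91 + \left(\frac{1}{6} \cdot 9\right)^{2}\right) + 60\right) \left(-431\right) = \left(\left(91 + \left(\frac{3}{2}\right)^{2}\right) + 60\right) \left(-431\right) = \left(\left(91 + \frac{9}{4}\right) + 60\right) \left(-431\right) = \left(\frac{373}{4} + 60\right) \left(-431\right) = \frac{613}{4} \left(-431\right) = - \frac{264203}{4}$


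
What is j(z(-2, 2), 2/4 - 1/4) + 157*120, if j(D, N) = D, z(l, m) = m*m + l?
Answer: 18842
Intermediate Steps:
z(l, m) = l + m² (z(l, m) = m² + l = l + m²)
j(z(-2, 2), 2/4 - 1/4) + 157*120 = (-2 + 2²) + 157*120 = (-2 + 4) + 18840 = 2 + 18840 = 18842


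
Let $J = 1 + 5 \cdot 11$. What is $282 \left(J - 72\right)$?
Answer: $-4512$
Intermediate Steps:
$J = 56$ ($J = 1 + 55 = 56$)
$282 \left(J - 72\right) = 282 \left(56 - 72\right) = 282 \left(-16\right) = -4512$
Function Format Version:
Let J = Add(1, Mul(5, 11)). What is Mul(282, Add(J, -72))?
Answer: -4512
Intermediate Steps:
J = 56 (J = Add(1, 55) = 56)
Mul(282, Add(J, -72)) = Mul(282, Add(56, -72)) = Mul(282, -16) = -4512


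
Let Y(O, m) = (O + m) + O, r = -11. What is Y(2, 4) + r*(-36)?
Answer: 404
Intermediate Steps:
Y(O, m) = m + 2*O
Y(2, 4) + r*(-36) = (4 + 2*2) - 11*(-36) = (4 + 4) + 396 = 8 + 396 = 404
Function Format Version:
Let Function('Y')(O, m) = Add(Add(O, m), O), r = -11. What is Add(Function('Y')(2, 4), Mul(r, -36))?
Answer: 404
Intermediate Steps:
Function('Y')(O, m) = Add(m, Mul(2, O))
Add(Function('Y')(2, 4), Mul(r, -36)) = Add(Add(4, Mul(2, 2)), Mul(-11, -36)) = Add(Add(4, 4), 396) = Add(8, 396) = 404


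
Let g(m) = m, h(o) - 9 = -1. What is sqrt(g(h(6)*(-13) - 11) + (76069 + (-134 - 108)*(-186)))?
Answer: sqrt(120966) ≈ 347.80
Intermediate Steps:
h(o) = 8 (h(o) = 9 - 1 = 8)
sqrt(g(h(6)*(-13) - 11) + (76069 + (-134 - 108)*(-186))) = sqrt((8*(-13) - 11) + (76069 + (-134 - 108)*(-186))) = sqrt((-104 - 11) + (76069 - 242*(-186))) = sqrt(-115 + (76069 + 45012)) = sqrt(-115 + 121081) = sqrt(120966)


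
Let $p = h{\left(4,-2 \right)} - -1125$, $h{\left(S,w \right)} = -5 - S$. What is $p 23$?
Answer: $25668$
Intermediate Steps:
$p = 1116$ ($p = \left(-5 - 4\right) - -1125 = \left(-5 - 4\right) + 1125 = -9 + 1125 = 1116$)
$p 23 = 1116 \cdot 23 = 25668$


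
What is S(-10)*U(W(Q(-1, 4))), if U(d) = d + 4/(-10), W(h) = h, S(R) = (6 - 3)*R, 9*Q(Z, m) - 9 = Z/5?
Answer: -52/3 ≈ -17.333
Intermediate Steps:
Q(Z, m) = 1 + Z/45 (Q(Z, m) = 1 + (Z/5)/9 = 1 + Z/45)
S(R) = 3*R
U(d) = -2/5 + d (U(d) = d + 4*(-1/10) = d - 2/5 = -2/5 + d)
S(-10)*U(W(Q(-1, 4))) = (3*(-10))*(-2/5 + (1 + (1/45)*(-1))) = -30*(-2/5 + (1 - 1/45)) = -30*(-2/5 + 44/45) = -30*26/45 = -52/3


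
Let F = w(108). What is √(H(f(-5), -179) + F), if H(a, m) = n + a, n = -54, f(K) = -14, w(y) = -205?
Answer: I*√273 ≈ 16.523*I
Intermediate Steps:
F = -205
H(a, m) = -54 + a
√(H(f(-5), -179) + F) = √((-54 - 14) - 205) = √(-68 - 205) = √(-273) = I*√273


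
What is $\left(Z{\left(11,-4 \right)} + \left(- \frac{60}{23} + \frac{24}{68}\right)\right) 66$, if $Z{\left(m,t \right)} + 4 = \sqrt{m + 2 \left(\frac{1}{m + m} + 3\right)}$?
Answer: $- \frac{161436}{391} + 12 \sqrt{517} \approx -140.03$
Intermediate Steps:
$Z{\left(m,t \right)} = -4 + \sqrt{6 + m + \frac{1}{m}}$ ($Z{\left(m,t \right)} = -4 + \sqrt{m + 2 \left(\frac{1}{m + m} + 3\right)} = -4 + \sqrt{m + 2 \left(\frac{1}{2 m} + 3\right)} = -4 + \sqrt{m + 2 \left(3 + \frac{1}{2 m}\right)} = -4 + \sqrt{m + \left(6 + \frac{1}{m}\right)} = -4 + \sqrt{6 + m + \frac{1}{m}}$)
$\left(Z{\left(11,-4 \right)} + \left(- \frac{60}{23} + \frac{24}{68}\right)\right) 66 = \left(\left(-4 + \sqrt{6 + 11 + \frac{1}{11}}\right) + \left(- \frac{60}{23} + \frac{24}{68}\right)\right) 66 = \left(\left(-4 + \sqrt{6 + 11 + \frac{1}{11}}\right) + \left(\left(-60\right) \frac{1}{23} + 24 \cdot \frac{1}{68}\right)\right) 66 = \left(\left(-4 + \sqrt{\frac{188}{11}}\right) + \left(- \frac{60}{23} + \frac{6}{17}\right)\right) 66 = \left(\left(-4 + \frac{2 \sqrt{517}}{11}\right) - \frac{882}{391}\right) 66 = \left(- \frac{2446}{391} + \frac{2 \sqrt{517}}{11}\right) 66 = - \frac{161436}{391} + 12 \sqrt{517}$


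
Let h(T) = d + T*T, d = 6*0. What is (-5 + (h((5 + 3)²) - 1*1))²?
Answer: 16728100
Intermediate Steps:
d = 0
h(T) = T² (h(T) = 0 + T*T = 0 + T² = T²)
(-5 + (h((5 + 3)²) - 1*1))² = (-5 + (((5 + 3)²)² - 1*1))² = (-5 + ((8²)² - 1))² = (-5 + (64² - 1))² = (-5 + (4096 - 1))² = (-5 + 4095)² = 4090² = 16728100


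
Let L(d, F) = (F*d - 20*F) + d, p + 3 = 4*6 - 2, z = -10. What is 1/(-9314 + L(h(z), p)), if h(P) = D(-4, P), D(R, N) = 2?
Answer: -1/9654 ≈ -0.00010358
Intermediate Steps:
p = 19 (p = -3 + (4*6 - 2) = -3 + (24 - 2) = -3 + 22 = 19)
h(P) = 2
L(d, F) = d - 20*F + F*d (L(d, F) = (-20*F + F*d) + d = d - 20*F + F*d)
1/(-9314 + L(h(z), p)) = 1/(-9314 + (2 - 20*19 + 19*2)) = 1/(-9314 + (2 - 380 + 38)) = 1/(-9314 - 340) = 1/(-9654) = -1/9654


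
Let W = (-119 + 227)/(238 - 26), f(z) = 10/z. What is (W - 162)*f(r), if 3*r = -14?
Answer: 128385/371 ≈ 346.05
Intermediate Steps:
r = -14/3 (r = (⅓)*(-14) = -14/3 ≈ -4.6667)
W = 27/53 (W = 108/212 = 108*(1/212) = 27/53 ≈ 0.50943)
(W - 162)*f(r) = (27/53 - 162)*(10/(-14/3)) = -85590*(-3)/(53*14) = -8559/53*(-15/7) = 128385/371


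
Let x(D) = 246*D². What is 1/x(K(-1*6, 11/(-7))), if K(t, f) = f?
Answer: 49/29766 ≈ 0.0016462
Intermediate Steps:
1/x(K(-1*6, 11/(-7))) = 1/(246*(11/(-7))²) = 1/(246*(11*(-⅐))²) = 1/(246*(-11/7)²) = 1/(246*(121/49)) = 1/(29766/49) = 49/29766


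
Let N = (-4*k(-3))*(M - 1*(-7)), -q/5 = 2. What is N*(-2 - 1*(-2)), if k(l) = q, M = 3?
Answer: 0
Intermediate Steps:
q = -10 (q = -5*2 = -10)
k(l) = -10
N = 400 (N = (-4*(-10))*(3 - 1*(-7)) = 40*(3 + 7) = 40*10 = 400)
N*(-2 - 1*(-2)) = 400*(-2 - 1*(-2)) = 400*(-2 + 2) = 400*0 = 0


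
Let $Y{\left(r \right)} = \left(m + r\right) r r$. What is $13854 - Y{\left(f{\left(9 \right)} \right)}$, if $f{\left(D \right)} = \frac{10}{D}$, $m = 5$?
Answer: $\frac{10094066}{729} \approx 13846.0$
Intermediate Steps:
$Y{\left(r \right)} = r^{2} \left(5 + r\right)$ ($Y{\left(r \right)} = \left(5 + r\right) r r = r \left(5 + r\right) r = r^{2} \left(5 + r\right)$)
$13854 - Y{\left(f{\left(9 \right)} \right)} = 13854 - \left(\frac{10}{9}\right)^{2} \left(5 + \frac{10}{9}\right) = 13854 - \frac{100}{81} \cdot \frac{55}{9} = 13854 - \frac{5500}{729} = \frac{10094066}{729}$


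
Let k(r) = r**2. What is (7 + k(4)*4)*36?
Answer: 2556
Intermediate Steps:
(7 + k(4)*4)*36 = (7 + 4**2*4)*36 = (7 + 16*4)*36 = (7 + 64)*36 = 71*36 = 2556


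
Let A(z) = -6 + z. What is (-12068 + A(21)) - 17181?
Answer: -29234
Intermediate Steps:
(-12068 + A(21)) - 17181 = (-12068 + (-6 + 21)) - 17181 = (-12068 + 15) - 17181 = -12053 - 17181 = -29234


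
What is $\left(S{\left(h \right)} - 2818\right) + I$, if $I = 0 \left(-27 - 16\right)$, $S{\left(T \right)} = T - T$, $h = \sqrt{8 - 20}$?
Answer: $-2818$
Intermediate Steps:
$h = 2 i \sqrt{3}$ ($h = \sqrt{-12} = 2 i \sqrt{3} \approx 3.4641 i$)
$S{\left(T \right)} = 0$
$I = 0$ ($I = 0 \left(-43\right) = 0$)
$\left(S{\left(h \right)} - 2818\right) + I = \left(0 - 2818\right) + 0 = -2818 + 0 = -2818$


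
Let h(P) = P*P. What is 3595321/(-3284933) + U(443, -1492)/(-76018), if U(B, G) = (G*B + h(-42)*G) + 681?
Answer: 10541225768301/249714036794 ≈ 42.213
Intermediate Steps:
h(P) = P²
U(B, G) = 681 + 1764*G + B*G (U(B, G) = (G*B + (-42)²*G) + 681 = (B*G + 1764*G) + 681 = (1764*G + B*G) + 681 = 681 + 1764*G + B*G)
3595321/(-3284933) + U(443, -1492)/(-76018) = 3595321/(-3284933) + (681 + 1764*(-1492) + 443*(-1492))/(-76018) = 3595321*(-1/3284933) + (681 - 2631888 - 660956)*(-1/76018) = -3595321/3284933 - 3292163*(-1/76018) = -3595321/3284933 + 3292163/76018 = 10541225768301/249714036794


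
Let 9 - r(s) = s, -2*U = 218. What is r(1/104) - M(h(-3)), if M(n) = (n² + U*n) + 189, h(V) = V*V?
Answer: 74879/104 ≈ 719.99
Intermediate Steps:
U = -109 (U = -½*218 = -109)
r(s) = 9 - s
h(V) = V²
M(n) = 189 + n² - 109*n (M(n) = (n² - 109*n) + 189 = 189 + n² - 109*n)
r(1/104) - M(h(-3)) = (9 - 1/104) - (189 + ((-3)²)² - 109*(-3)²) = (9 - 1*1/104) - (189 + 9² - 109*9) = (9 - 1/104) - (189 + 81 - 981) = 935/104 - 1*(-711) = 935/104 + 711 = 74879/104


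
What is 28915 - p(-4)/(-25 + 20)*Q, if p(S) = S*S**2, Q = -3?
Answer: 144767/5 ≈ 28953.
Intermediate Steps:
p(S) = S**3
28915 - p(-4)/(-25 + 20)*Q = 28915 - (-4)**3/(-25 + 20)*(-3) = 28915 - -64/(-5)*(-3) = 28915 - (-1/5*(-64))*(-3) = 28915 - 64*(-3)/5 = 28915 - 1*(-192/5) = 28915 + 192/5 = 144767/5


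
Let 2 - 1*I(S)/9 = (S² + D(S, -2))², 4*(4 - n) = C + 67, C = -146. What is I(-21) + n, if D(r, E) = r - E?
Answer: -6410857/4 ≈ -1.6027e+6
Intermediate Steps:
n = 95/4 (n = 4 - (-146 + 67)/4 = 4 - ¼*(-79) = 4 + 79/4 = 95/4 ≈ 23.750)
I(S) = 18 - 9*(2 + S + S²)² (I(S) = 18 - 9*(S² + (S - 1*(-2)))² = 18 - 9*(S² + (S + 2))² = 18 - 9*(S² + (2 + S))² = 18 - 9*(2 + S + S²)²)
I(-21) + n = (18 - 9*(2 - 21 + (-21)²)²) + 95/4 = (18 - 9*(2 - 21 + 441)²) + 95/4 = (18 - 9*422²) + 95/4 = (18 - 9*178084) + 95/4 = (18 - 1602756) + 95/4 = -1602738 + 95/4 = -6410857/4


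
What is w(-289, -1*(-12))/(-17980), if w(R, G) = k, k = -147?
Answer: 147/17980 ≈ 0.0081757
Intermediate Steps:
w(R, G) = -147
w(-289, -1*(-12))/(-17980) = -147/(-17980) = -147*(-1/17980) = 147/17980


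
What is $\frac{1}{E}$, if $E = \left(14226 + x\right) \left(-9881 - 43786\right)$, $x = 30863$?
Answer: $- \frac{1}{2419791363} \approx -4.1326 \cdot 10^{-10}$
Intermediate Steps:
$E = -2419791363$ ($E = \left(14226 + 30863\right) \left(-9881 - 43786\right) = 45089 \left(-53667\right) = -2419791363$)
$\frac{1}{E} = \frac{1}{-2419791363} = - \frac{1}{2419791363}$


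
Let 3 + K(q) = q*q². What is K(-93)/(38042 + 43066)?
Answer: -67030/6759 ≈ -9.9171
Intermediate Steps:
K(q) = -3 + q³ (K(q) = -3 + q*q² = -3 + q³)
K(-93)/(38042 + 43066) = (-3 + (-93)³)/(38042 + 43066) = (-3 - 804357)/81108 = -804360*1/81108 = -67030/6759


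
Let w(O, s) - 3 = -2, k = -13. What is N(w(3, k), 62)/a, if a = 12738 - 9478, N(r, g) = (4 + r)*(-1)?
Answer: -1/652 ≈ -0.0015337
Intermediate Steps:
w(O, s) = 1 (w(O, s) = 3 - 2 = 1)
N(r, g) = -4 - r
a = 3260
N(w(3, k), 62)/a = (-4 - 1*1)/3260 = (-4 - 1)*(1/3260) = -5*1/3260 = -1/652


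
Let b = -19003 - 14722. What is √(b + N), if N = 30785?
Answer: 14*I*√15 ≈ 54.222*I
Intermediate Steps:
b = -33725
√(b + N) = √(-33725 + 30785) = √(-2940) = 14*I*√15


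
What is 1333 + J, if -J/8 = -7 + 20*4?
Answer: 749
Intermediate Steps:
J = -584 (J = -8*(-7 + 20*4) = -8*(-7 + 80) = -8*73 = -584)
1333 + J = 1333 - 584 = 749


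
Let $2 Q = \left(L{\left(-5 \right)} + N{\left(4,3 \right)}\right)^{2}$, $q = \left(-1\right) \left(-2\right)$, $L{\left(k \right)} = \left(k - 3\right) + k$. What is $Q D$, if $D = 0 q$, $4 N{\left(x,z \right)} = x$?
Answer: $0$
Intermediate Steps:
$L{\left(k \right)} = -3 + 2 k$ ($L{\left(k \right)} = \left(-3 + k\right) + k = -3 + 2 k$)
$q = 2$
$N{\left(x,z \right)} = \frac{x}{4}$
$D = 0$ ($D = 0 \cdot 2 = 0$)
$Q = 72$ ($Q = \frac{\left(\left(-3 + 2 \left(-5\right)\right) + \frac{1}{4} \cdot 4\right)^{2}}{2} = \frac{\left(\left(-3 - 10\right) + 1\right)^{2}}{2} = \frac{\left(-13 + 1\right)^{2}}{2} = \frac{\left(-12\right)^{2}}{2} = \frac{1}{2} \cdot 144 = 72$)
$Q D = 72 \cdot 0 = 0$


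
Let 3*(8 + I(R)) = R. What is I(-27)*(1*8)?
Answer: -136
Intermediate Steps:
I(R) = -8 + R/3
I(-27)*(1*8) = (-8 + (⅓)*(-27))*(1*8) = (-8 - 9)*8 = -17*8 = -136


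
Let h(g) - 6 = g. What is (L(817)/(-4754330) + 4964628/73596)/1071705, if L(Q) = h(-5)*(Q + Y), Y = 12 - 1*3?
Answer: 140496541958/2232078729560175 ≈ 6.2944e-5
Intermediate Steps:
h(g) = 6 + g
Y = 9 (Y = 12 - 3 = 9)
L(Q) = 9 + Q (L(Q) = (6 - 5)*(Q + 9) = 1*(9 + Q) = 9 + Q)
(L(817)/(-4754330) + 4964628/73596)/1071705 = ((9 + 817)/(-4754330) + 4964628/73596)/1071705 = (826*(-1/4754330) + 4964628*(1/73596))*(1/1071705) = (-59/339595 + 413719/6133)*(1/1071705) = (140496541958/2082736135)*(1/1071705) = 140496541958/2232078729560175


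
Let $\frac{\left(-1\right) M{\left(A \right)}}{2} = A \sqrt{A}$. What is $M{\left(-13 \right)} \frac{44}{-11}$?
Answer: $- 104 i \sqrt{13} \approx - 374.98 i$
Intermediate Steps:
$M{\left(A \right)} = - 2 A^{\frac{3}{2}}$ ($M{\left(A \right)} = - 2 A \sqrt{A} = - 2 A^{\frac{3}{2}}$)
$M{\left(-13 \right)} \frac{44}{-11} = - 2 \left(-13\right)^{\frac{3}{2}} \frac{44}{-11} = - 2 \left(- 13 i \sqrt{13}\right) 44 \left(- \frac{1}{11}\right) = 26 i \sqrt{13} \left(-4\right) = - 104 i \sqrt{13}$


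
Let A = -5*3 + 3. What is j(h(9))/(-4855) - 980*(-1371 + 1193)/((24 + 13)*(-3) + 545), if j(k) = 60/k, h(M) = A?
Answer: 12098691/30101 ≈ 401.94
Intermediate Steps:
A = -12 (A = -15 + 3 = -12)
h(M) = -12
j(h(9))/(-4855) - 980*(-1371 + 1193)/((24 + 13)*(-3) + 545) = (60/(-12))/(-4855) - 980*(-1371 + 1193)/((24 + 13)*(-3) + 545) = (60*(-1/12))*(-1/4855) - 980*(-178/(37*(-3) + 545)) = -5*(-1/4855) - 980*(-178/(-111 + 545)) = 1/971 - 980/(434*(-1/178)) = 1/971 - 980/(-217/89) = 1/971 - 980*(-89/217) = 1/971 + 12460/31 = 12098691/30101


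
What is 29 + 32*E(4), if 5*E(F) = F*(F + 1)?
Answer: 157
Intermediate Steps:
E(F) = F*(1 + F)/5 (E(F) = (F*(F + 1))/5 = (F*(1 + F))/5 = F*(1 + F)/5)
29 + 32*E(4) = 29 + 32*((1/5)*4*(1 + 4)) = 29 + 32*((1/5)*4*5) = 29 + 32*4 = 29 + 128 = 157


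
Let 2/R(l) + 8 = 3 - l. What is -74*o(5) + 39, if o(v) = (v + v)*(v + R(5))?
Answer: -3513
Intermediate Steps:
R(l) = 2/(-5 - l) (R(l) = 2/(-8 + (3 - l)) = 2/(-5 - l))
o(v) = 2*v*(-⅕ + v) (o(v) = (v + v)*(v - 2/(5 + 5)) = (2*v)*(v - 2/10) = (2*v)*(v - 2*⅒) = (2*v)*(v - ⅕) = (2*v)*(-⅕ + v) = 2*v*(-⅕ + v))
-74*o(5) + 39 = -148*5*(-1 + 5*5)/5 + 39 = -148*5*(-1 + 25)/5 + 39 = -148*5*24/5 + 39 = -74*48 + 39 = -3552 + 39 = -3513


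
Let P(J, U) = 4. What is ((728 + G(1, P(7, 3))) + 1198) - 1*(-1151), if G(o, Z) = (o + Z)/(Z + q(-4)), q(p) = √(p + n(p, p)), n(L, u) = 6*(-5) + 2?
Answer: 36929/12 - 5*I*√2/12 ≈ 3077.4 - 0.58926*I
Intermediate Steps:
n(L, u) = -28 (n(L, u) = -30 + 2 = -28)
q(p) = √(-28 + p) (q(p) = √(p - 28) = √(-28 + p))
G(o, Z) = (Z + o)/(Z + 4*I*√2) (G(o, Z) = (o + Z)/(Z + √(-28 - 4)) = (Z + o)/(Z + √(-32)) = (Z + o)/(Z + 4*I*√2))
((728 + G(1, P(7, 3))) + 1198) - 1*(-1151) = ((728 + (4 + 1)/(4 + 4*I*√2)) + 1198) - 1*(-1151) = ((728 + 5/(4 + 4*I*√2)) + 1198) + 1151 = (1926 + 5/(4 + 4*I*√2)) + 1151 = 3077 + 5/(4 + 4*I*√2)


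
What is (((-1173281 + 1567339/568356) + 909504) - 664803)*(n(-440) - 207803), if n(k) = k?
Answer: 109902835279983263/568356 ≈ 1.9337e+11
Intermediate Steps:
(((-1173281 + 1567339/568356) + 909504) - 664803)*(n(-440) - 207803) = (((-1173281 + 1567339/568356) + 909504) - 664803)*(-440 - 207803) = (((-1173281 + 1567339*(1/568356)) + 909504) - 664803)*(-208243) = (((-1173281 + 1567339/568356) + 909504) - 664803)*(-208243) = ((-666839728697/568356 + 909504) - 664803)*(-208243) = (-149917673273/568356 - 664803)*(-208243) = -527762447141/568356*(-208243) = 109902835279983263/568356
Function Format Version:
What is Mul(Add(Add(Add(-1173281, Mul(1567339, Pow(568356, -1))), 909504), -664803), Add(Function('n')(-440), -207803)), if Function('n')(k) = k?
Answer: Rational(109902835279983263, 568356) ≈ 1.9337e+11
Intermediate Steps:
Mul(Add(Add(Add(-1173281, Mul(1567339, Pow(568356, -1))), 909504), -664803), Add(Function('n')(-440), -207803)) = Mul(Add(Add(Add(-1173281, Mul(1567339, Pow(568356, -1))), 909504), -664803), Add(-440, -207803)) = Mul(Add(Add(Add(-1173281, Mul(1567339, Rational(1, 568356))), 909504), -664803), -208243) = Mul(Add(Add(Add(-1173281, Rational(1567339, 568356)), 909504), -664803), -208243) = Mul(Add(Add(Rational(-666839728697, 568356), 909504), -664803), -208243) = Mul(Add(Rational(-149917673273, 568356), -664803), -208243) = Mul(Rational(-527762447141, 568356), -208243) = Rational(109902835279983263, 568356)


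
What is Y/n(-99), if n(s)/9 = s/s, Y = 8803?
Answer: 8803/9 ≈ 978.11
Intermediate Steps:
n(s) = 9 (n(s) = 9*(s/s) = 9*1 = 9)
Y/n(-99) = 8803/9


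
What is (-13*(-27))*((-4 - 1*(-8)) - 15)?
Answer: -3861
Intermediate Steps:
(-13*(-27))*((-4 - 1*(-8)) - 15) = 351*((-4 + 8) - 15) = 351*(4 - 15) = 351*(-11) = -3861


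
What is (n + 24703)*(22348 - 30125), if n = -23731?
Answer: -7559244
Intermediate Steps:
(n + 24703)*(22348 - 30125) = (-23731 + 24703)*(22348 - 30125) = 972*(-7777) = -7559244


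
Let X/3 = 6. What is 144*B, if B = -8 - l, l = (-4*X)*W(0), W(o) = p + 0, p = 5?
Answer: 50688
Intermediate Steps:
W(o) = 5 (W(o) = 5 + 0 = 5)
X = 18 (X = 3*6 = 18)
l = -360 (l = -4*18*5 = -72*5 = -360)
B = 352 (B = -8 - 1*(-360) = -8 + 360 = 352)
144*B = 144*352 = 50688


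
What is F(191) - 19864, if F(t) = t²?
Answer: 16617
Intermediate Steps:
F(191) - 19864 = 191² - 19864 = 36481 - 19864 = 16617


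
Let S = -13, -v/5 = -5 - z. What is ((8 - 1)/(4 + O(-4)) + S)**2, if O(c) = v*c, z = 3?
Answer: 4141225/24336 ≈ 170.17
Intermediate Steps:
v = 40 (v = -5*(-5 - 1*3) = -5*(-5 - 3) = -5*(-8) = 40)
O(c) = 40*c
((8 - 1)/(4 + O(-4)) + S)**2 = ((8 - 1)/(4 + 40*(-4)) - 13)**2 = (7/(4 - 160) - 13)**2 = (7/(-156) - 13)**2 = (7*(-1/156) - 13)**2 = (-7/156 - 13)**2 = (-2035/156)**2 = 4141225/24336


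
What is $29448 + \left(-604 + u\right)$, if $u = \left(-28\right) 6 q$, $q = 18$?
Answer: $25820$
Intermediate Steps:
$u = -3024$ ($u = \left(-28\right) 6 \cdot 18 = \left(-168\right) 18 = -3024$)
$29448 + \left(-604 + u\right) = 29448 - 3628 = 25820$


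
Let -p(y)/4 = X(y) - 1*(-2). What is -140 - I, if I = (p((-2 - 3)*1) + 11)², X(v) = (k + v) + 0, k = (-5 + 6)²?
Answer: -501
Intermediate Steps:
k = 1 (k = 1² = 1)
X(v) = 1 + v (X(v) = (1 + v) + 0 = 1 + v)
p(y) = -12 - 4*y (p(y) = -4*((1 + y) - 1*(-2)) = -4*((1 + y) + 2) = -4*(3 + y) = -12 - 4*y)
I = 361 (I = ((-12 - 4*(-2 - 3)) + 11)² = ((-12 - (-20)) + 11)² = ((-12 - 4*(-5)) + 11)² = ((-12 + 20) + 11)² = (8 + 11)² = 19² = 361)
-140 - I = -140 - 1*361 = -140 - 361 = -501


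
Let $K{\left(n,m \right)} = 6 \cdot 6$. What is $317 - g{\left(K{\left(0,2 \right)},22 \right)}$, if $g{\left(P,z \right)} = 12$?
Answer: $305$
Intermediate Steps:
$K{\left(n,m \right)} = 36$
$317 - g{\left(K{\left(0,2 \right)},22 \right)} = 317 - 12 = 305$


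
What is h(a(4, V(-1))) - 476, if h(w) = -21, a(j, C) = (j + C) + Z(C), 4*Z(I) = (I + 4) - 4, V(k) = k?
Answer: -497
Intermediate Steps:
Z(I) = I/4 (Z(I) = ((I + 4) - 4)/4 = ((4 + I) - 4)/4 = I/4)
a(j, C) = j + 5*C/4 (a(j, C) = (j + C) + C/4 = (C + j) + C/4 = j + 5*C/4)
h(a(4, V(-1))) - 476 = -21 - 476 = -497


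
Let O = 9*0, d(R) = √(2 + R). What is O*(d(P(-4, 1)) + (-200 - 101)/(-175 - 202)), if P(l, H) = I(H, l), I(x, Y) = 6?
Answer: 0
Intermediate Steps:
P(l, H) = 6
O = 0
O*(d(P(-4, 1)) + (-200 - 101)/(-175 - 202)) = 0*(√(2 + 6) + (-200 - 101)/(-175 - 202)) = 0*(√8 - 301/(-377)) = 0*(2*√2 - 301*(-1/377)) = 0*(2*√2 + 301/377) = 0*(301/377 + 2*√2) = 0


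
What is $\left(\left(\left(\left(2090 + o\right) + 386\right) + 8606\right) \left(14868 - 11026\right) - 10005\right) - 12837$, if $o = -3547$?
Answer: $28926628$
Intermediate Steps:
$\left(\left(\left(\left(2090 + o\right) + 386\right) + 8606\right) \left(14868 - 11026\right) - 10005\right) - 12837 = \left(\left(\left(\left(2090 - 3547\right) + 386\right) + 8606\right) \left(14868 - 11026\right) - 10005\right) - 12837 = \left(\left(\left(-1457 + 386\right) + 8606\right) 3842 - 10005\right) - 12837 = \left(\left(-1071 + 8606\right) 3842 - 10005\right) - 12837 = \left(7535 \cdot 3842 - 10005\right) - 12837 = \left(28949470 - 10005\right) - 12837 = 28939465 - 12837 = 28926628$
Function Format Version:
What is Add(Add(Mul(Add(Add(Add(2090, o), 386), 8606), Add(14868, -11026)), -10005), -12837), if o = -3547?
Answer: 28926628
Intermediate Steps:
Add(Add(Mul(Add(Add(Add(2090, o), 386), 8606), Add(14868, -11026)), -10005), -12837) = Add(Add(Mul(Add(Add(Add(2090, -3547), 386), 8606), Add(14868, -11026)), -10005), -12837) = Add(Add(Mul(Add(Add(-1457, 386), 8606), 3842), -10005), -12837) = Add(Add(Mul(Add(-1071, 8606), 3842), -10005), -12837) = Add(Add(Mul(7535, 3842), -10005), -12837) = Add(Add(28949470, -10005), -12837) = Add(28939465, -12837) = 28926628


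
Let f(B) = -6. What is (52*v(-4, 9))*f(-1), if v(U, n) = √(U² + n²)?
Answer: -312*√97 ≈ -3072.8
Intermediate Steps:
(52*v(-4, 9))*f(-1) = (52*√((-4)² + 9²))*(-6) = (52*√(16 + 81))*(-6) = (52*√97)*(-6) = -312*√97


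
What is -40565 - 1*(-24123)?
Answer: -16442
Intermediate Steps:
-40565 - 1*(-24123) = -40565 + 24123 = -16442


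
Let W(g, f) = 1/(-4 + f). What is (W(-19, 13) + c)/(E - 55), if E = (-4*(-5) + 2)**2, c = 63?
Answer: 568/3861 ≈ 0.14711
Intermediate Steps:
E = 484 (E = (20 + 2)**2 = 22**2 = 484)
(W(-19, 13) + c)/(E - 55) = (1/(-4 + 13) + 63)/(484 - 55) = (1/9 + 63)/429 = (1/9 + 63)*(1/429) = (568/9)*(1/429) = 568/3861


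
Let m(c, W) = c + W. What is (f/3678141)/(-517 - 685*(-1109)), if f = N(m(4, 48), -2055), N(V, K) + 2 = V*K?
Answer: -53431/1396126691934 ≈ -3.8271e-8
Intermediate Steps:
m(c, W) = W + c
N(V, K) = -2 + K*V (N(V, K) = -2 + V*K = -2 + K*V)
f = -106862 (f = -2 - 2055*(48 + 4) = -2 - 2055*52 = -2 - 106860 = -106862)
(f/3678141)/(-517 - 685*(-1109)) = (-106862/3678141)/(-517 - 685*(-1109)) = (-106862*1/3678141)/(-517 + 759665) = -106862/3678141/759148 = -106862/3678141*1/759148 = -53431/1396126691934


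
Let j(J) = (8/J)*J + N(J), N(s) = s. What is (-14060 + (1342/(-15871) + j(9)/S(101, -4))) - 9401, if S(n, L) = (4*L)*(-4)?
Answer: -23830186065/1015744 ≈ -23461.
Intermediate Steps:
S(n, L) = -16*L
j(J) = 8 + J (j(J) = (8/J)*J + J = 8 + J)
(-14060 + (1342/(-15871) + j(9)/S(101, -4))) - 9401 = (-14060 + (1342/(-15871) + (8 + 9)/((-16*(-4))))) - 9401 = (-14060 + (1342*(-1/15871) + 17/64)) - 9401 = (-14060 + (-1342/15871 + 17*(1/64))) - 9401 = (-14060 + (-1342/15871 + 17/64)) - 9401 = (-14060 + 183919/1015744) - 9401 = -14281176721/1015744 - 9401 = -23830186065/1015744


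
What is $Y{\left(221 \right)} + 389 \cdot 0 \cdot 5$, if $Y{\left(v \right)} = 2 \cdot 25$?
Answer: $50$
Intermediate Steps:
$Y{\left(v \right)} = 50$
$Y{\left(221 \right)} + 389 \cdot 0 \cdot 5 = 50 + 389 \cdot 0 \cdot 5 = 50 + 389 \cdot 0 = 50 + 0 = 50$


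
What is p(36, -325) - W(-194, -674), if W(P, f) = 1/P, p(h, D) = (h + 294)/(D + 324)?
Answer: -64019/194 ≈ -329.99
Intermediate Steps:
p(h, D) = (294 + h)/(324 + D)
p(36, -325) - W(-194, -674) = (294 + 36)/(324 - 325) - 1/(-194) = 330/(-1) - 1*(-1/194) = -1*330 + 1/194 = -330 + 1/194 = -64019/194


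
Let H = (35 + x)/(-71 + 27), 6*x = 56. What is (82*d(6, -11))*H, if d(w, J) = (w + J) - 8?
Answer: 70889/66 ≈ 1074.1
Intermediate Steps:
x = 28/3 (x = (⅙)*56 = 28/3 ≈ 9.3333)
H = -133/132 (H = (35 + 28/3)/(-71 + 27) = (133/3)/(-44) = (133/3)*(-1/44) = -133/132 ≈ -1.0076)
d(w, J) = -8 + J + w (d(w, J) = (J + w) - 8 = -8 + J + w)
(82*d(6, -11))*H = (82*(-8 - 11 + 6))*(-133/132) = (82*(-13))*(-133/132) = -1066*(-133/132) = 70889/66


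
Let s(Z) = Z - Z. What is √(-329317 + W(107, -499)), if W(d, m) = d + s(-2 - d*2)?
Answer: I*√329210 ≈ 573.77*I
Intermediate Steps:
s(Z) = 0
W(d, m) = d (W(d, m) = d + 0 = d)
√(-329317 + W(107, -499)) = √(-329317 + 107) = √(-329210) = I*√329210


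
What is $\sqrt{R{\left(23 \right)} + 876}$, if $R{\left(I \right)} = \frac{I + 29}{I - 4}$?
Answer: $\frac{2 \sqrt{79306}}{19} \approx 29.643$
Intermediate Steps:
$R{\left(I \right)} = \frac{29 + I}{-4 + I}$
$\sqrt{R{\left(23 \right)} + 876} = \sqrt{\frac{29 + 23}{-4 + 23} + 876} = \sqrt{\frac{1}{19} \cdot 52 + 876} = \sqrt{\frac{52}{19} + 876} = \sqrt{\frac{16696}{19}} = \frac{2 \sqrt{79306}}{19}$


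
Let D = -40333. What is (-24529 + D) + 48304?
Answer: -16558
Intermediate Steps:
(-24529 + D) + 48304 = (-24529 - 40333) + 48304 = -64862 + 48304 = -16558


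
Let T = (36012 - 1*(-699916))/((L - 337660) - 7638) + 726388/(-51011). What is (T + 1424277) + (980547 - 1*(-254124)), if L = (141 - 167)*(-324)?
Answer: 22845911834715876/8592139807 ≈ 2.6589e+6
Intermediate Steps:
L = 8424 (L = -26*(-324) = 8424)
T = -141120827160/8592139807 (T = (36012 - 1*(-699916))/((8424 - 337660) - 7638) + 726388/(-51011) = (36012 + 699916)/(-329236 - 7638) + 726388*(-1/51011) = 735928/(-336874) - 726388/51011 = 735928*(-1/336874) - 726388/51011 = -367964/168437 - 726388/51011 = -141120827160/8592139807 ≈ -16.424)
(T + 1424277) + (980547 - 1*(-254124)) = (-141120827160/8592139807 + 1424277) + (980547 - 1*(-254124)) = 12237445987067379/8592139807 + (980547 + 254124) = 12237445987067379/8592139807 + 1234671 = 22845911834715876/8592139807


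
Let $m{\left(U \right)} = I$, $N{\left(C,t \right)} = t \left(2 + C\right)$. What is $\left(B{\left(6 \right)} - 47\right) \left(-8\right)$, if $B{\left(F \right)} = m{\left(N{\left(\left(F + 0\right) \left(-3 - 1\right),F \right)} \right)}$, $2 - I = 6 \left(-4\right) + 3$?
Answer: $192$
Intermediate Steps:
$I = 23$ ($I = 2 - \left(6 \left(-4\right) + 3\right) = 2 - \left(-24 + 3\right) = 2 - -21 = 2 + 21 = 23$)
$m{\left(U \right)} = 23$
$B{\left(F \right)} = 23$
$\left(B{\left(6 \right)} - 47\right) \left(-8\right) = \left(23 - 47\right) \left(-8\right) = \left(-24\right) \left(-8\right) = 192$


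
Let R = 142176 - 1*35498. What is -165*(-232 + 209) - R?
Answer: -102883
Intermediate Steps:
R = 106678 (R = 142176 - 35498 = 106678)
-165*(-232 + 209) - R = -165*(-232 + 209) - 1*106678 = -165*(-23) - 106678 = 3795 - 106678 = -102883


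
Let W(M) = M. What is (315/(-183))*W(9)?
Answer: -945/61 ≈ -15.492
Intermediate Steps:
(315/(-183))*W(9) = (315/(-183))*9 = (315*(-1/183))*9 = -105/61*9 = -945/61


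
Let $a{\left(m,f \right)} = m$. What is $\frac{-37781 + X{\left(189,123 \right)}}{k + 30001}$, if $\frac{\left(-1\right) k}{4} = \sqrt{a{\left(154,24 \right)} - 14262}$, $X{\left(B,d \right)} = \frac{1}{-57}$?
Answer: $- \frac{3400404922}{2700857187} - \frac{17228144 i \sqrt{3527}}{51316286553} \approx -1.259 - 0.019938 i$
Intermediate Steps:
$X{\left(B,d \right)} = - \frac{1}{57}$
$k = - 8 i \sqrt{3527}$ ($k = - 4 \sqrt{154 - 14262} = - 4 \sqrt{-14108} = - 4 \cdot 2 i \sqrt{3527} = - 8 i \sqrt{3527} \approx - 475.11 i$)
$\frac{-37781 + X{\left(189,123 \right)}}{k + 30001} = \frac{-37781 - \frac{1}{57}}{- 8 i \sqrt{3527} + 30001} = - \frac{2153518}{57 \left(30001 - 8 i \sqrt{3527}\right)}$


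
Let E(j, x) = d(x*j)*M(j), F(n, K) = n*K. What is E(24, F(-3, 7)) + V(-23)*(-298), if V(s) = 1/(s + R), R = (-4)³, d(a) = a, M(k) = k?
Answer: -1052054/87 ≈ -12093.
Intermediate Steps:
F(n, K) = K*n
R = -64
E(j, x) = x*j² (E(j, x) = (x*j)*j = (j*x)*j = x*j²)
V(s) = 1/(-64 + s) (V(s) = 1/(s - 64) = 1/(-64 + s))
E(24, F(-3, 7)) + V(-23)*(-298) = (7*(-3))*24² - 298/(-64 - 23) = -21*576 - 298/(-87) = -12096 - 1/87*(-298) = -12096 + 298/87 = -1052054/87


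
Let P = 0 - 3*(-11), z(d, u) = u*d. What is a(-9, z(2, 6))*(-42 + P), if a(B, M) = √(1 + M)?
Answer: -9*√13 ≈ -32.450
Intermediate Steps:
z(d, u) = d*u
P = 33 (P = 0 + 33 = 33)
a(-9, z(2, 6))*(-42 + P) = √(1 + 2*6)*(-42 + 33) = √(1 + 12)*(-9) = √13*(-9) = -9*√13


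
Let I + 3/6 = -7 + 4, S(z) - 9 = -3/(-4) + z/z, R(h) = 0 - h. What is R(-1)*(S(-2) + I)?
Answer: 29/4 ≈ 7.2500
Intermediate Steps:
R(h) = -h
S(z) = 43/4 (S(z) = 9 + (-3/(-4) + z/z) = 9 + (-3*(-¼) + 1) = 9 + (¾ + 1) = 9 + 7/4 = 43/4)
I = -7/2 (I = -½ + (-7 + 4) = -½ - 3 = -7/2 ≈ -3.5000)
R(-1)*(S(-2) + I) = (-1*(-1))*(43/4 - 7/2) = 1*(29/4) = 29/4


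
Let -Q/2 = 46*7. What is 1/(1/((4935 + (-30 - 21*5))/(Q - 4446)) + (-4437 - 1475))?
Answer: -480/2838269 ≈ -0.00016912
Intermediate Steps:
Q = -644 (Q = -92*7 = -2*322 = -644)
1/(1/((4935 + (-30 - 21*5))/(Q - 4446)) + (-4437 - 1475)) = 1/(1/((4935 + (-30 - 21*5))/(-644 - 4446)) + (-4437 - 1475)) = 1/(1/((4935 + (-30 - 105))/(-5090)) - 5912) = 1/(1/((4935 - 135)*(-1/5090)) - 5912) = 1/(1/(4800*(-1/5090)) - 5912) = 1/(1/(-480/509) - 5912) = 1/(-509/480 - 5912) = 1/(-2838269/480) = -480/2838269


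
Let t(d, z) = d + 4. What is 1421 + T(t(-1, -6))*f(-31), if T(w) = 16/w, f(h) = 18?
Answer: 1517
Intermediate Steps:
t(d, z) = 4 + d
1421 + T(t(-1, -6))*f(-31) = 1421 + (16/(4 - 1))*18 = 1421 + (16/3)*18 = 1421 + 96 = 1517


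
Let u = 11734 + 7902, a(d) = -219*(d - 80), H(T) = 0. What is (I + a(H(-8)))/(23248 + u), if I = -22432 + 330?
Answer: -2291/21442 ≈ -0.10685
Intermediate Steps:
I = -22102
a(d) = 17520 - 219*d (a(d) = -219*(-80 + d) = 17520 - 219*d)
u = 19636
(I + a(H(-8)))/(23248 + u) = (-22102 + (17520 - 219*0))/(23248 + 19636) = (-22102 + (17520 + 0))/42884 = (-22102 + 17520)*(1/42884) = -4582*1/42884 = -2291/21442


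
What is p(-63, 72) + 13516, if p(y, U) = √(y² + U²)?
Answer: 13516 + 9*√113 ≈ 13612.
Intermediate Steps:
p(y, U) = √(U² + y²)
p(-63, 72) + 13516 = √(72² + (-63)²) + 13516 = √(5184 + 3969) + 13516 = √9153 + 13516 = 9*√113 + 13516 = 13516 + 9*√113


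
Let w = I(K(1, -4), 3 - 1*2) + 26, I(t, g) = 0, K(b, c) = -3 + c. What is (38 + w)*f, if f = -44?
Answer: -2816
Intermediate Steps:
w = 26 (w = 0 + 26 = 26)
(38 + w)*f = (38 + 26)*(-44) = 64*(-44) = -2816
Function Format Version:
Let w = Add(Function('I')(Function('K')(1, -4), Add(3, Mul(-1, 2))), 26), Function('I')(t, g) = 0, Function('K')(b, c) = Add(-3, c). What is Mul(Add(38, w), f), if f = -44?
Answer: -2816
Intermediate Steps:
w = 26 (w = Add(0, 26) = 26)
Mul(Add(38, w), f) = Mul(Add(38, 26), -44) = Mul(64, -44) = -2816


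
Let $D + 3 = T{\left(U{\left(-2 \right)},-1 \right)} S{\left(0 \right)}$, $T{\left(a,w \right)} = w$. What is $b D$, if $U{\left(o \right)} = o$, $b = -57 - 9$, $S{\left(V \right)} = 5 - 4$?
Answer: $264$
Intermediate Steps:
$S{\left(V \right)} = 1$
$b = -66$ ($b = -57 - 9 = -66$)
$D = -4$ ($D = -3 - 1 = -4$)
$b D = \left(-66\right) \left(-4\right) = 264$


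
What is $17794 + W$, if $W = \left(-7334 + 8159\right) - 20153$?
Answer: $-1534$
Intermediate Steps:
$W = -19328$ ($W = 825 - 20153 = -19328$)
$17794 + W = 17794 - 19328 = -1534$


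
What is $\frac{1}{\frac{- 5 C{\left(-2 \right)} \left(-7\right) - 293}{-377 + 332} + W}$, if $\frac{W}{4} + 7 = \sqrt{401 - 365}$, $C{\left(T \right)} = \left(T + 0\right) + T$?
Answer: $\frac{45}{253} \approx 0.17787$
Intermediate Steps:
$C{\left(T \right)} = 2 T$ ($C{\left(T \right)} = T + T = 2 T$)
$W = -4$ ($W = -28 + 4 \sqrt{401 - 365} = -28 + 4 \sqrt{36} = -28 + 4 \cdot 6 = -28 + 24 = -4$)
$\frac{1}{\frac{- 5 C{\left(-2 \right)} \left(-7\right) - 293}{-377 + 332} + W} = \frac{1}{\frac{- 5 \cdot 2 \left(-2\right) \left(-7\right) - 293}{-377 + 332} - 4} = \frac{1}{\frac{\left(-5\right) \left(-4\right) \left(-7\right) - 293}{-45} - 4} = \frac{1}{\left(20 \left(-7\right) - 293\right) \left(- \frac{1}{45}\right) - 4} = \frac{1}{\left(-140 - 293\right) \left(- \frac{1}{45}\right) - 4} = \frac{1}{\left(-433\right) \left(- \frac{1}{45}\right) - 4} = \frac{1}{\frac{433}{45} - 4} = \frac{1}{\frac{253}{45}} = \frac{45}{253}$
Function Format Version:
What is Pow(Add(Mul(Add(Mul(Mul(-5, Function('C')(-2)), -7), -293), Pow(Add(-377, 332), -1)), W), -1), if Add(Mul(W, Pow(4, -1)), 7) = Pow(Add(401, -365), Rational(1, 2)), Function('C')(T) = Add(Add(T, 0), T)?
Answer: Rational(45, 253) ≈ 0.17787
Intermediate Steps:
Function('C')(T) = Mul(2, T) (Function('C')(T) = Add(T, T) = Mul(2, T))
W = -4 (W = Add(-28, Mul(4, Pow(Add(401, -365), Rational(1, 2)))) = Add(-28, Mul(4, Pow(36, Rational(1, 2)))) = Add(-28, Mul(4, 6)) = Add(-28, 24) = -4)
Pow(Add(Mul(Add(Mul(Mul(-5, Function('C')(-2)), -7), -293), Pow(Add(-377, 332), -1)), W), -1) = Pow(Add(Mul(Add(Mul(Mul(-5, Mul(2, -2)), -7), -293), Pow(Add(-377, 332), -1)), -4), -1) = Pow(Add(Mul(Add(Mul(Mul(-5, -4), -7), -293), Pow(-45, -1)), -4), -1) = Pow(Add(Mul(Add(Mul(20, -7), -293), Rational(-1, 45)), -4), -1) = Pow(Add(Mul(Add(-140, -293), Rational(-1, 45)), -4), -1) = Pow(Add(Mul(-433, Rational(-1, 45)), -4), -1) = Pow(Add(Rational(433, 45), -4), -1) = Pow(Rational(253, 45), -1) = Rational(45, 253)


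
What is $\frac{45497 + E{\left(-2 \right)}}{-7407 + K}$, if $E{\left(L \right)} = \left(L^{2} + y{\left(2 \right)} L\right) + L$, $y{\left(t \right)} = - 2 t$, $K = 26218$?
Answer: $\frac{45507}{18811} \approx 2.4192$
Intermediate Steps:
$E{\left(L \right)} = L^{2} - 3 L$ ($E{\left(L \right)} = \left(L^{2} + \left(-2\right) 2 L\right) + L = \left(L^{2} - 4 L\right) + L = L^{2} - 3 L$)
$\frac{45497 + E{\left(-2 \right)}}{-7407 + K} = \frac{45497 - 2 \left(-3 - 2\right)}{-7407 + 26218} = \frac{45497 - -10}{18811} = \left(45497 + 10\right) \frac{1}{18811} = 45507 \cdot \frac{1}{18811} = \frac{45507}{18811}$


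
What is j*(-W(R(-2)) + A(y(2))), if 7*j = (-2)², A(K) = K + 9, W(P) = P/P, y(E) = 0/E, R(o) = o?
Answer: 32/7 ≈ 4.5714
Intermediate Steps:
y(E) = 0
W(P) = 1
A(K) = 9 + K
j = 4/7 (j = (⅐)*(-2)² = (⅐)*4 = 4/7 ≈ 0.57143)
j*(-W(R(-2)) + A(y(2))) = 4*(-1*1 + (9 + 0))/7 = 4*(-1 + 9)/7 = (4/7)*8 = 32/7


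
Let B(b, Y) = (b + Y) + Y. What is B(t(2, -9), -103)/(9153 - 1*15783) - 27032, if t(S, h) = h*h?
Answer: -35844407/1326 ≈ -27032.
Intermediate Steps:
t(S, h) = h²
B(b, Y) = b + 2*Y (B(b, Y) = (Y + b) + Y = b + 2*Y)
B(t(2, -9), -103)/(9153 - 1*15783) - 27032 = ((-9)² + 2*(-103))/(9153 - 1*15783) - 27032 = (81 - 206)/(9153 - 15783) - 27032 = -125/(-6630) - 27032 = -125*(-1/6630) - 27032 = 25/1326 - 27032 = -35844407/1326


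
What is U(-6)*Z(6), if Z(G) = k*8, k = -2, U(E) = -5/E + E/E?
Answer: -88/3 ≈ -29.333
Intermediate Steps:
U(E) = 1 - 5/E (U(E) = -5/E + 1 = 1 - 5/E)
Z(G) = -16 (Z(G) = -2*8 = -16)
U(-6)*Z(6) = ((-5 - 6)/(-6))*(-16) = -⅙*(-11)*(-16) = (11/6)*(-16) = -88/3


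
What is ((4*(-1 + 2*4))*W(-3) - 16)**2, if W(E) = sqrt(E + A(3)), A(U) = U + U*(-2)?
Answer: -4448 - 896*I*sqrt(6) ≈ -4448.0 - 2194.7*I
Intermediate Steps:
A(U) = -U (A(U) = U - 2*U = -U)
W(E) = sqrt(-3 + E) (W(E) = sqrt(E - 1*3) = sqrt(E - 3) = sqrt(-3 + E))
((4*(-1 + 2*4))*W(-3) - 16)**2 = ((4*(-1 + 2*4))*sqrt(-3 - 3) - 16)**2 = ((4*(-1 + 8))*sqrt(-6) - 16)**2 = ((4*7)*(I*sqrt(6)) - 16)**2 = (28*(I*sqrt(6)) - 16)**2 = (28*I*sqrt(6) - 16)**2 = (-16 + 28*I*sqrt(6))**2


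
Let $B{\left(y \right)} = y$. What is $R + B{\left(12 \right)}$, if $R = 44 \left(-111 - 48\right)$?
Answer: $-6984$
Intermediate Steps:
$R = -6996$ ($R = 44 \left(-159\right) = -6996$)
$R + B{\left(12 \right)} = -6996 + 12 = -6984$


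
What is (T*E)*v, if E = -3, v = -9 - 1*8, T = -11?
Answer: -561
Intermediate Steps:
v = -17 (v = -9 - 8 = -17)
(T*E)*v = -11*(-3)*(-17) = 33*(-17) = -561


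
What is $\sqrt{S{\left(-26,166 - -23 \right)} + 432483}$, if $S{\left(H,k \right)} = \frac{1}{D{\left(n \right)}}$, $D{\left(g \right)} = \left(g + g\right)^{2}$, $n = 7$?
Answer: $\frac{\sqrt{84766669}}{14} \approx 657.63$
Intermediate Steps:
$D{\left(g \right)} = 4 g^{2}$ ($D{\left(g \right)} = \left(2 g\right)^{2} = 4 g^{2}$)
$S{\left(H,k \right)} = \frac{1}{196}$ ($S{\left(H,k \right)} = \frac{1}{4 \cdot 7^{2}} = \frac{1}{4 \cdot 49} = \frac{1}{196}$)
$\sqrt{S{\left(-26,166 - -23 \right)} + 432483} = \sqrt{\frac{1}{196} + 432483} = \sqrt{\frac{84766669}{196}} = \frac{\sqrt{84766669}}{14}$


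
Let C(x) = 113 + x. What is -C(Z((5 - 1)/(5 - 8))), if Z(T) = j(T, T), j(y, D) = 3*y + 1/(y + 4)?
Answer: -875/8 ≈ -109.38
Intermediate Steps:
j(y, D) = 1/(4 + y) + 3*y (j(y, D) = 3*y + 1/(4 + y) = 1/(4 + y) + 3*y)
Z(T) = (1 + 3*T² + 12*T)/(4 + T)
-C(Z((5 - 1)/(5 - 8))) = -(113 + (1 + 3*((5 - 1)/(5 - 8))² + 12*((5 - 1)/(5 - 8)))/(4 + (5 - 1)/(5 - 8))) = -(113 + (1 + 3*(4/(-3))² + 12*(4/(-3)))/(4 + 4/(-3))) = -(113 + (1 + 3*(4*(-⅓))² + 12*(4*(-⅓)))/(4 + 4*(-⅓))) = -(113 + (1 + 3*(-4/3)² + 12*(-4/3))/(4 - 4/3)) = -(113 + (1 + 3*(16/9) - 16)/(8/3)) = -(113 + 3*(1 + 16/3 - 16)/8) = -(113 + (3/8)*(-29/3)) = -(113 - 29/8) = -1*875/8 = -875/8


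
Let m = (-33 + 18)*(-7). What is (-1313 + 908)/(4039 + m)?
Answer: -405/4144 ≈ -0.097732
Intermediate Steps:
m = 105 (m = -15*(-7) = 105)
(-1313 + 908)/(4039 + m) = (-1313 + 908)/(4039 + 105) = -405/4144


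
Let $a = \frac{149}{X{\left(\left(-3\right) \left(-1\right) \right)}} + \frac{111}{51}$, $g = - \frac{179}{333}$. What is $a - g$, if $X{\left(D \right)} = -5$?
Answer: $- \frac{766669}{28305} \approx -27.086$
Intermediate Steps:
$g = - \frac{179}{333}$ ($g = \left(-179\right) \frac{1}{333} = - \frac{179}{333} \approx -0.53754$)
$a = - \frac{2348}{85}$ ($a = \frac{149}{-5} + \frac{111}{51} = 149 \left(- \frac{1}{5}\right) + 111 \cdot \frac{1}{51} = - \frac{149}{5} + \frac{37}{17} = - \frac{2348}{85} \approx -27.624$)
$a - g = - \frac{2348}{85} - - \frac{179}{333} = - \frac{2348}{85} + \frac{179}{333} = - \frac{766669}{28305}$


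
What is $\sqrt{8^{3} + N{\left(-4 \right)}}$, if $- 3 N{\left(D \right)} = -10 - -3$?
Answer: $\frac{\sqrt{4629}}{3} \approx 22.679$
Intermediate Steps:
$N{\left(D \right)} = \frac{7}{3}$ ($N{\left(D \right)} = - \frac{-10 - -3}{3} = - \frac{-10 + 3}{3} = \left(- \frac{1}{3}\right) \left(-7\right) = \frac{7}{3}$)
$\sqrt{8^{3} + N{\left(-4 \right)}} = \sqrt{8^{3} + \frac{7}{3}} = \sqrt{512 + \frac{7}{3}} = \sqrt{\frac{1543}{3}} = \frac{\sqrt{4629}}{3}$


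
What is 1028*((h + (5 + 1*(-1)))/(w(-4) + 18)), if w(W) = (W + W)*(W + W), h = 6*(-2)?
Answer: -4112/41 ≈ -100.29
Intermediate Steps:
h = -12
w(W) = 4*W**2 (w(W) = (2*W)*(2*W) = 4*W**2)
1028*((h + (5 + 1*(-1)))/(w(-4) + 18)) = 1028*((-12 + (5 + 1*(-1)))/(4*(-4)**2 + 18)) = 1028*((-12 + (5 - 1))/(4*16 + 18)) = 1028*((-12 + 4)/(64 + 18)) = 1028*(-8/82) = 1028*(-8*1/82) = 1028*(-4/41) = -4112/41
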